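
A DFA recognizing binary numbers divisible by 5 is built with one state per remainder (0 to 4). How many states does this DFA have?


Divisibility by 5 is tracked via the remainder mod 5: 0, 1, ..., 4
The construction assigns one state to each remainder
Number of remainders = 5

5


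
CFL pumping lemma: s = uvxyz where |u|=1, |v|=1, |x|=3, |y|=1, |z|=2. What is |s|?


|s| = |u| + |v| + |x| + |y| + |z|
= 1 + 1 + 3 + 1 + 2
= 2 + 3 + 3
= 5 + 3
= 8

8


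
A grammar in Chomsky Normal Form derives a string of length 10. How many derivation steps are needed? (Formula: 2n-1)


Chomsky Normal Form derivation:
String length n = 10
Each step either:
  - Splits a nonterminal into two (n-1 such steps)
  - Converts a nonterminal to terminal (n such steps)
Total = (n-1) + n = 2n - 1
= 2(10) - 1
= 20 - 1
= 19

19


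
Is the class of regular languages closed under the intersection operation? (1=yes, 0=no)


Regular languages are closed under:
- Union (DFA product construction)
- Intersection (DFA product construction)
- Complement (swap accept/reject states)
- Concatenation (NFA construction)
- Kleene star (NFA construction)
intersection is in this list
Therefore: closed

1


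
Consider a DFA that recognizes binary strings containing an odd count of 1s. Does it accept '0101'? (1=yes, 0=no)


DFA has 2 states: q_even (start, accept=no) and q_odd
Processing string '0101' character by character:
  Position 0: read '0', 1-count=0 -> q_even (no change)
  Position 1: read '1', 1-count=1 -> q_odd
  Position 2: read '0', 1-count=1 -> q_odd (no change)
  Position 3: read '1', 1-count=2 -> q_even
Final state: q_even, total 1s = 2 (even); the DFA requires an odd count -> reject

0


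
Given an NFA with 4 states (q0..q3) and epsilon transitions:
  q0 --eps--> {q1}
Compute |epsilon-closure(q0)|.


Starting from q0
Initialize closure = {q0}
Follow epsilon from q0 -> add q1
Final closure: {q0, q1}
Size = 2

2


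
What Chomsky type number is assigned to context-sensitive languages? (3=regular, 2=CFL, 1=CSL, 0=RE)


Chomsky hierarchy levels:
  Type 3: Regular (DFA/NFA/regex)
  Type 2: Context-free (PDA)
  Type 1: Context-sensitive
  Type 0: Recursively enumerable (TM)
'context-sensitive' corresponds to Type 1

1


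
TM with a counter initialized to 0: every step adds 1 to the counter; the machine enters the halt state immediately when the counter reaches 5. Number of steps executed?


Counter starts at 0. Counting sequence:
  Step 1: counter = 1
  Step 2: counter = 2
  Step 3: counter = 3
  Step 4: counter = 4
  Step 5: counter = 5
Counter reached 5 -> halt
Total steps = 5

5


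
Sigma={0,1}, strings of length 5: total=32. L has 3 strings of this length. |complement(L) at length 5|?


Alphabet: {0,1}
String length: 5
Total strings of length 5 = 2^5 = 32
Strings in L = 3
Complement = total - |L|
= 32 - 3
= 29

29


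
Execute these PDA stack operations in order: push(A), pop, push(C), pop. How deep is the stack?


Tracing stack operations:
  push(A) -> stack = [A], depth=1
  pop -> removed A, stack = [], depth=0
  push(C) -> stack = [C], depth=1
  pop -> removed C, stack = [], depth=0
Final depth = 0

0


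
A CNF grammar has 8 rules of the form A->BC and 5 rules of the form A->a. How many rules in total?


CNF allows two rule forms:
  A -> BC (binary): 8 rules
  A -> a (terminal): 5 rules
Total = 8 + 5 = 13

13


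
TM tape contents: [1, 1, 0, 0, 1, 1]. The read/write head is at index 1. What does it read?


Tape: [1, 1, 0, 0, 1, 1]
Positions: 0 1 2 3 4 5
Values:    1 1 0 0 1 1
Head at position 1
tape[1] = 1

1


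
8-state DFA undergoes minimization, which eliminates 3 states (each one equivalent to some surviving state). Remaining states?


Original DFA: 8 states
Redundant states removed: 3
Minimized states = original - removed
= 8 - 3
= 5

5


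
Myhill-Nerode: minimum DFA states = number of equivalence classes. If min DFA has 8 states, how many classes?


Myhill-Nerode theorem:
Number of equivalence classes = number of states in minimal DFA
Minimal DFA states = 8
Therefore equivalence classes = 8

8


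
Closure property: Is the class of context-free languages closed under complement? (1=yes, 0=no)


CFL closure properties:
  Closed under: union, concatenation, Kleene star
  NOT closed under: intersection, complement
Operation 'complement' is in not-closed list -> No (not closed)

0


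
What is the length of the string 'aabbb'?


String: 'aabbb'
Counting characters:
  'a' appears 2 time(s)
  'b' appears 3 time(s)
Total length = 2 + 3 = 5

5


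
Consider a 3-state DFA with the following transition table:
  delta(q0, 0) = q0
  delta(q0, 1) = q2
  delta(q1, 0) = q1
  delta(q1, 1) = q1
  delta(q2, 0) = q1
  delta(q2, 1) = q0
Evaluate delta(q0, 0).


Looking up transition function:
delta(q0, 0) in the table
Row: q0, Column: 0
Result: q0

q0


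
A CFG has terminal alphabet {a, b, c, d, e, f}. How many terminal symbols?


Terminal symbols: a, b, c, d, e, f
Counting each: a (#1), b (#2), c (#3), d (#4), e (#5), f (#6)
Total = 6

6


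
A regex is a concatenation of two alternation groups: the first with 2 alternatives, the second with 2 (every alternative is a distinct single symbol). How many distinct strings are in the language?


First group: 2 alternatives
Second group: 2 alternatives
Concatenation: each choice from group 1 pairs with each from group 2
Total = 2 x 2 = 4

4


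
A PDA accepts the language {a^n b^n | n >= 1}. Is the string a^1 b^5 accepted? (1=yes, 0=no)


Language requires equal numbers of a's and b's
PDA pushes for each 'a', pops for each 'b'
Number of a's = 1
Number of b's = 5
1 != 5 -> Reject

0


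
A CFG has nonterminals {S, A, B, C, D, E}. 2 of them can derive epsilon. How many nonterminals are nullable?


Nonterminals: {S, A, B, C, D, E}
A nonterminal is nullable if it can derive epsilon
Counting nullable nonterminals: 2
Total nullable = 2

2


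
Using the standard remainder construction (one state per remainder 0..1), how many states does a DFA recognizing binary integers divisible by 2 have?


Divisibility by 2 is tracked via the remainder mod 2: 0, 1, ..., 1
The construction assigns one state to each remainder
Number of remainders = 2

2


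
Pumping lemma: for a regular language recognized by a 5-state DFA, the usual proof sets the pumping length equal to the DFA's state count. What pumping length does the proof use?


Pumping lemma for regular languages (standard proof):
Take p = |Q|, the number of DFA states.
Any string of length >= |Q| passes through |Q|+1 states while reading its first |Q| symbols,
so by pigeonhole some state repeats, giving the loop that can be pumped.
Here |Q| = 5
Therefore the proof uses p = 5

5


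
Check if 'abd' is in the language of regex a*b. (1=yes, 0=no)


Pattern: a*b
String: 'abd'
Pattern requires: zero or more 'a's followed by exactly one 'b'
Found 1 leading 'a's
Remaining: 'bd'
Remaining is not 'b' -> no match
Result: 0

0


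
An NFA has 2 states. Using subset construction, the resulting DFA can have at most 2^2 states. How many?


NFA has 2 states
Subset construction: each DFA state = subset of NFA states
Maximum subsets = 2^2
2^2 = 4

4


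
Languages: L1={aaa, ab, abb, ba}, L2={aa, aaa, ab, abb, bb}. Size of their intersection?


L1 = {aaa, ab, abb, ba}
L2 = {aa, aaa, ab, abb, bb}
Checking each string in L1 against L2:
  'aaa': in L2? Yes
  'ab': in L2? Yes
  'abb': in L2? Yes
  'ba': in L2? No
Intersection = {aaa, ab, abb}
|L1 ∩ L2| = 3

3


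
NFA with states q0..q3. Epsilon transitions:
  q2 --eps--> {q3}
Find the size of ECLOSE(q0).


Starting from q0
Initialize closure = {q0}
q0 has no outgoing epsilon transitions -> nothing to add
Final closure: {q0}
Size = 1

1


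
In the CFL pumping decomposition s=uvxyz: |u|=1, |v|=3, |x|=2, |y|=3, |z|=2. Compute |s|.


|s| = |u| + |v| + |x| + |y| + |z|
= 1 + 3 + 2 + 3 + 2
= 4 + 2 + 5
= 6 + 5
= 11

11


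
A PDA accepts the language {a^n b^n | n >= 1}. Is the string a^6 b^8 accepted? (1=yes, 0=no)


Language requires equal numbers of a's and b's
PDA pushes for each 'a', pops for each 'b'
Number of a's = 6
Number of b's = 8
6 != 8 -> Reject

0


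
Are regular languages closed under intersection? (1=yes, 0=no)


Regular languages are closed under all standard operations:
- Union: Yes (product construction)
- Intersection: Yes (product construction)
- Complement: Yes (swap accept/reject)
- Concatenation: Yes (NFA construction)
Operation: intersection -> Closed

1


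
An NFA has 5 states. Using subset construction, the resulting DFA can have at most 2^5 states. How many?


NFA has 5 states
Subset construction: each DFA state = subset of NFA states
Maximum subsets = 2^5
2^5 = 32

32


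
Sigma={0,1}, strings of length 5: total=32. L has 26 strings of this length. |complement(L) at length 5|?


Alphabet: {0,1}
String length: 5
Total strings of length 5 = 2^5 = 32
Strings in L = 26
Complement = total - |L|
= 32 - 26
= 6

6


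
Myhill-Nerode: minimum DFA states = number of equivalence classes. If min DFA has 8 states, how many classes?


Myhill-Nerode theorem:
Number of equivalence classes = number of states in minimal DFA
Minimal DFA states = 8
Therefore equivalence classes = 8

8


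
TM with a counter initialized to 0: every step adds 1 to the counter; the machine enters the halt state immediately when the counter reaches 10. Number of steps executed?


Counter starts at 0. Counting sequence:
  Step 1: counter = 1
  Step 2: counter = 2
  Step 3: counter = 3
  Step 4: counter = 4
  Step 5: counter = 5
  Step 6: counter = 6
  ...
  Step 10: counter = 10
Counter reached 10 -> halt
Total steps = 10

10


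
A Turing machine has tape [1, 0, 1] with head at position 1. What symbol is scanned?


Tape: [1, 0, 1]
Positions: 0 1 2
Values:    1 0 1
Head at position 1
tape[1] = 0

0


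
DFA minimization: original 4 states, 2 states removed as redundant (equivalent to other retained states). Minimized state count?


Original DFA: 4 states
Redundant states removed: 2
Minimized states = original - removed
= 4 - 2
= 2

2


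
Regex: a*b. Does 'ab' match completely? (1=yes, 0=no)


Pattern: a*b
String: 'ab'
Pattern requires: zero or more 'a's followed by exactly one 'b'
Found 1 leading 'a's
Remaining: 'b'
Remaining is exactly 'b' -> match
Result: 1

1


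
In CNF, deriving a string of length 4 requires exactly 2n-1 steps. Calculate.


Chomsky Normal Form derivation:
String length n = 4
Each step either:
  - Splits a nonterminal into two (n-1 such steps)
  - Converts a nonterminal to terminal (n such steps)
Total = (n-1) + n = 2n - 1
= 2(4) - 1
= 8 - 1
= 7

7


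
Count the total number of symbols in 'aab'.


String: 'aab'
Counting characters:
  'a' appears 2 time(s)
  'b' appears 1 time(s)
Total length = 2 + 1 = 3

3


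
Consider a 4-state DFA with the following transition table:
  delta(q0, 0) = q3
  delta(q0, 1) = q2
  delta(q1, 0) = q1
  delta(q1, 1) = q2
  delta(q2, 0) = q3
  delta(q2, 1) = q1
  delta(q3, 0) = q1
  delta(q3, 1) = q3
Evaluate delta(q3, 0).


Looking up transition function:
delta(q3, 0) in the table
Row: q3, Column: 0
Result: q1

q1


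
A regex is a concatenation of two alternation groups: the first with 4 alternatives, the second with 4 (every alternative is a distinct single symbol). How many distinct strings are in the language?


First group: 4 alternatives
Second group: 4 alternatives
Concatenation: each choice from group 1 pairs with each from group 2
Total = 4 x 4 = 16

16


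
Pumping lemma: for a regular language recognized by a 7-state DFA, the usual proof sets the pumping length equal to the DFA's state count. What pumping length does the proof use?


Pumping lemma for regular languages (standard proof):
Take p = |Q|, the number of DFA states.
Any string of length >= |Q| passes through |Q|+1 states while reading its first |Q| symbols,
so by pigeonhole some state repeats, giving the loop that can be pumped.
Here |Q| = 7
Therefore the proof uses p = 7

7


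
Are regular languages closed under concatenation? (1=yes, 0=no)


Regular languages are closed under:
- Union (DFA product construction)
- Intersection (DFA product construction)
- Complement (swap accept/reject states)
- Concatenation (NFA construction)
- Kleene star (NFA construction)
concatenation is in this list
Therefore: closed

1


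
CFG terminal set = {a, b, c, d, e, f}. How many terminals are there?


Terminal symbols: a, b, c, d, e, f
Counting each: a (#1), b (#2), c (#3), d (#4), e (#5), f (#6)
Total = 6

6


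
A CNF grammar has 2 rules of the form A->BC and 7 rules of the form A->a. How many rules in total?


CNF allows two rule forms:
  A -> BC (binary): 2 rules
  A -> a (terminal): 7 rules
Total = 2 + 7 = 9

9


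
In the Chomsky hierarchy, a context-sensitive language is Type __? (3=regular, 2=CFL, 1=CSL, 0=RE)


Chomsky hierarchy levels:
  Type 3: Regular (DFA/NFA/regex)
  Type 2: Context-free (PDA)
  Type 1: Context-sensitive
  Type 0: Recursively enumerable (TM)
'context-sensitive' corresponds to Type 1

1


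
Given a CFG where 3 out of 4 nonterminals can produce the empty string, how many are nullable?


Nonterminals: {S, A, B, C}
A nonterminal is nullable if it can derive epsilon
Counting nullable nonterminals: 3
Total nullable = 3

3


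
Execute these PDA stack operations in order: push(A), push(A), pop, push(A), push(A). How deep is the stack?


Tracing stack operations:
  push(A) -> stack = [A], depth=1
  push(A) -> stack = [A,A], depth=2
  pop -> removed A, stack = [A], depth=1
  push(A) -> stack = [A,A], depth=2
  push(A) -> stack = [A,A,A], depth=3
Final depth = 3

3


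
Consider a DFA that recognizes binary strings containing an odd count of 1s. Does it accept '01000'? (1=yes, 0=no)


DFA has 2 states: q_even (start, accept=no) and q_odd
Processing string '01000' character by character:
  Position 0: read '0', 1-count=0 -> q_even (no change)
  Position 1: read '1', 1-count=1 -> q_odd
  Position 2: read '0', 1-count=1 -> q_odd (no change)
  Position 3: read '0', 1-count=1 -> q_odd (no change)
  Position 4: read '0', 1-count=1 -> q_odd (no change)
Final state: q_odd, total 1s = 1 (odd); the DFA requires an odd count -> accept

1


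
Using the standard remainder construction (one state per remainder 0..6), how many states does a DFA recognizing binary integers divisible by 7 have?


Divisibility by 7 is tracked via the remainder mod 7: 0, 1, ..., 6
The construction assigns one state to each remainder
Number of remainders = 7

7


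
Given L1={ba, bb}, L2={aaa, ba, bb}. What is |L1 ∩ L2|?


L1 = {ba, bb}
L2 = {aaa, ba, bb}
Checking each string in L1 against L2:
  'ba': in L2? Yes
  'bb': in L2? Yes
Intersection = {ba, bb}
|L1 ∩ L2| = 2

2


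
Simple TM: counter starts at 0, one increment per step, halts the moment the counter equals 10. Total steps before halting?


Counter starts at 0. Counting sequence:
  Step 1: counter = 1
  Step 2: counter = 2
  Step 3: counter = 3
  Step 4: counter = 4
  Step 5: counter = 5
  Step 6: counter = 6
  ...
  Step 10: counter = 10
Counter reached 10 -> halt
Total steps = 10

10


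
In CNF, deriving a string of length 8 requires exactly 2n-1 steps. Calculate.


Chomsky Normal Form derivation:
String length n = 8
Each step either:
  - Splits a nonterminal into two (n-1 such steps)
  - Converts a nonterminal to terminal (n such steps)
Total = (n-1) + n = 2n - 1
= 2(8) - 1
= 16 - 1
= 15

15


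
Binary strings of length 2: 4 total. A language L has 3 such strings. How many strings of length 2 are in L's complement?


Alphabet: {0,1}
String length: 2
Total strings of length 2 = 2^2 = 4
Strings in L = 3
Complement = total - |L|
= 4 - 3
= 1

1


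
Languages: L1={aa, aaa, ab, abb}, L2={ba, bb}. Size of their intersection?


L1 = {aa, aaa, ab, abb}
L2 = {ba, bb}
Checking each string in L1 against L2:
  'aa': in L2? No
  'aaa': in L2? No
  'ab': in L2? No
  'abb': in L2? No
Intersection = {}
|L1 ∩ L2| = 0

0


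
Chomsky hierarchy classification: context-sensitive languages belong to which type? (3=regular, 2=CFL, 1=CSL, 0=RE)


Chomsky hierarchy levels:
  Type 3: Regular (DFA/NFA/regex)
  Type 2: Context-free (PDA)
  Type 1: Context-sensitive
  Type 0: Recursively enumerable (TM)
'context-sensitive' corresponds to Type 1

1


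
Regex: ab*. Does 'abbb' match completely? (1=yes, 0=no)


Pattern: ab*
String: 'abbb'
Pattern requires: exactly one 'a' followed by zero or more 'b's
First char is 'a' -> OK
Rest 'bbb': all b's? Yes
Result: 1

1


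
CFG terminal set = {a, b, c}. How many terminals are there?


Terminal symbols: a, b, c
Counting each: a (#1), b (#2), c (#3)
Total = 3

3


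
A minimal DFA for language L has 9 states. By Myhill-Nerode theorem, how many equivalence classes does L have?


Myhill-Nerode theorem:
Number of equivalence classes = number of states in minimal DFA
Minimal DFA states = 9
Therefore equivalence classes = 9

9


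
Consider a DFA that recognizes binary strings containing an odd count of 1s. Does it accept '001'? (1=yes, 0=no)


DFA has 2 states: q_even (start, accept=no) and q_odd
Processing string '001' character by character:
  Position 0: read '0', 1-count=0 -> q_even (no change)
  Position 1: read '0', 1-count=0 -> q_even (no change)
  Position 2: read '1', 1-count=1 -> q_odd
Final state: q_odd, total 1s = 1 (odd); the DFA requires an odd count -> accept

1


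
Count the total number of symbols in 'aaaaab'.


String: 'aaaaab'
Counting characters:
  'a' appears 5 time(s)
  'b' appears 1 time(s)
Total length = 5 + 1 = 6

6


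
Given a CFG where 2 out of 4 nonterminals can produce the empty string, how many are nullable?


Nonterminals: {S, A, B, C}
A nonterminal is nullable if it can derive epsilon
Counting nullable nonterminals: 2
Total nullable = 2

2


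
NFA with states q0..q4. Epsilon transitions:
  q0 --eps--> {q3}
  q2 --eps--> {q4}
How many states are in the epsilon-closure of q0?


Starting from q0
Initialize closure = {q0}
Follow epsilon from q0 -> add q3
Final closure: {q0, q3}
Size = 2

2


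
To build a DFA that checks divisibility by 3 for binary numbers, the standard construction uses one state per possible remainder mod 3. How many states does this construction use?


Divisibility by 3 is tracked via the remainder mod 3: 0, 1, ..., 2
The construction assigns one state to each remainder
Number of remainders = 3

3


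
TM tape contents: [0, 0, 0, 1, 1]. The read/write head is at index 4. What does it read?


Tape: [0, 0, 0, 1, 1]
Positions: 0 1 2 3 4
Values:    0 0 0 1 1
Head at position 4
tape[4] = 1

1


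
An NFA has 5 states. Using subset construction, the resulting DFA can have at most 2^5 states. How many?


NFA has 5 states
Subset construction: each DFA state = subset of NFA states
Maximum subsets = 2^5
2^5 = 32

32


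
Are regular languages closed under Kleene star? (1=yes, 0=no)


Regular languages are closed under:
- Union (DFA product construction)
- Intersection (DFA product construction)
- Complement (swap accept/reject states)
- Concatenation (NFA construction)
- Kleene star (NFA construction)
Kleene star is in this list
Therefore: closed

1


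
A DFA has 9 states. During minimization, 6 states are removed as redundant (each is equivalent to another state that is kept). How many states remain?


Original DFA: 9 states
Redundant states removed: 6
Minimized states = original - removed
= 9 - 6
= 3

3


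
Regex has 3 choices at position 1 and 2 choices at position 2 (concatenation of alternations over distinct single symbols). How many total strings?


First group: 3 alternatives
Second group: 2 alternatives
Concatenation: each choice from group 1 pairs with each from group 2
Total = 3 x 2 = 6

6


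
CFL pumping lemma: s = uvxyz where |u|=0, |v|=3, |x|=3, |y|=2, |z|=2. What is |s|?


|s| = |u| + |v| + |x| + |y| + |z|
= 0 + 3 + 3 + 2 + 2
= 3 + 3 + 4
= 6 + 4
= 10

10


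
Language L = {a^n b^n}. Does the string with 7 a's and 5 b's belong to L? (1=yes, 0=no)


Language requires equal numbers of a's and b's
PDA pushes for each 'a', pops for each 'b'
Number of a's = 7
Number of b's = 5
7 != 5 -> Reject

0


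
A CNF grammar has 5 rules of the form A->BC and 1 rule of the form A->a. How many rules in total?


CNF allows two rule forms:
  A -> BC (binary): 5 rules
  A -> a (terminal): 1 rule
Total = 5 + 1 = 6

6


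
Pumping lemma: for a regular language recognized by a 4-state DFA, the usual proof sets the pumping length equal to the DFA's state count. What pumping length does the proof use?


Pumping lemma for regular languages (standard proof):
Take p = |Q|, the number of DFA states.
Any string of length >= |Q| passes through |Q|+1 states while reading its first |Q| symbols,
so by pigeonhole some state repeats, giving the loop that can be pumped.
Here |Q| = 4
Therefore the proof uses p = 4

4


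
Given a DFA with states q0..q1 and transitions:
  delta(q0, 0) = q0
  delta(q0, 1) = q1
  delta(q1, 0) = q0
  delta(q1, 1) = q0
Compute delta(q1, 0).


Looking up transition function:
delta(q1, 0) in the table
Row: q1, Column: 0
Result: q0

q0


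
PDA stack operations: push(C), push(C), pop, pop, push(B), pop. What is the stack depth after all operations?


Tracing stack operations:
  push(C) -> stack = [C], depth=1
  push(C) -> stack = [C,C], depth=2
  pop -> removed C, stack = [C], depth=1
  pop -> removed C, stack = [], depth=0
  push(B) -> stack = [B], depth=1
  pop -> removed B, stack = [], depth=0
Final depth = 0

0


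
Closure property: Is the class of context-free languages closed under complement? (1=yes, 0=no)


CFL closure properties:
  Closed under: union, concatenation, Kleene star
  NOT closed under: intersection, complement
Operation 'complement' is in not-closed list -> No (not closed)

0


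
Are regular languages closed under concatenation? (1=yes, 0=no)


Regular languages are closed under:
- Union (DFA product construction)
- Intersection (DFA product construction)
- Complement (swap accept/reject states)
- Concatenation (NFA construction)
- Kleene star (NFA construction)
concatenation is in this list
Therefore: closed

1


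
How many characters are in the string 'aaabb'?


String: 'aaabb'
Counting characters:
  'a' appears 3 time(s)
  'b' appears 2 time(s)
Total length = 3 + 2 = 5

5


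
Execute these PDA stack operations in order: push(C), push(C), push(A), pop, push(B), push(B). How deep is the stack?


Tracing stack operations:
  push(C) -> stack = [C], depth=1
  push(C) -> stack = [C,C], depth=2
  push(A) -> stack = [C,C,A], depth=3
  pop -> removed A, stack = [C,C], depth=2
  push(B) -> stack = [C,C,B], depth=3
  push(B) -> stack = [C,C,B,B], depth=4
Final depth = 4

4


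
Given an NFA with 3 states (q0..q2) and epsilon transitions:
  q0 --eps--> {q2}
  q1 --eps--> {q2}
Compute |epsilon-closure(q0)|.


Starting from q0
Initialize closure = {q0}
Follow epsilon from q0 -> add q2
Final closure: {q0, q2}
Size = 2

2


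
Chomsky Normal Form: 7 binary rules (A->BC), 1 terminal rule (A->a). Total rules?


CNF allows two rule forms:
  A -> BC (binary): 7 rules
  A -> a (terminal): 1 rule
Total = 7 + 1 = 8

8


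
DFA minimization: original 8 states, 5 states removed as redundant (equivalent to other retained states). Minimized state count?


Original DFA: 8 states
Redundant states removed: 5
Minimized states = original - removed
= 8 - 5
= 3

3


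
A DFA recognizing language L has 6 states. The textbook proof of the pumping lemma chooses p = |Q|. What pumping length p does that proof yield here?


Pumping lemma for regular languages (standard proof):
Take p = |Q|, the number of DFA states.
Any string of length >= |Q| passes through |Q|+1 states while reading its first |Q| symbols,
so by pigeonhole some state repeats, giving the loop that can be pumped.
Here |Q| = 6
Therefore the proof uses p = 6

6


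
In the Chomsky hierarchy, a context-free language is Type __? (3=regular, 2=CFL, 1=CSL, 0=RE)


Chomsky hierarchy levels:
  Type 3: Regular (DFA/NFA/regex)
  Type 2: Context-free (PDA)
  Type 1: Context-sensitive
  Type 0: Recursively enumerable (TM)
'context-free' corresponds to Type 2

2


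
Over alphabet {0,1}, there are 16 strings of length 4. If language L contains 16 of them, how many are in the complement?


Alphabet: {0,1}
String length: 4
Total strings of length 4 = 2^4 = 16
Strings in L = 16
Complement = total - |L|
= 16 - 16
= 0

0


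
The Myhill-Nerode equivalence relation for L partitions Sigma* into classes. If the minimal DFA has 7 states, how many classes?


Myhill-Nerode theorem:
Number of equivalence classes = number of states in minimal DFA
Minimal DFA states = 7
Therefore equivalence classes = 7

7


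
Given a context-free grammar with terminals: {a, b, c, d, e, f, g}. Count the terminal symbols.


Terminal symbols: a, b, c, d, e, f, g
Counting each: a (#1), b (#2), c (#3), d (#4), e (#5), f (#6), g (#7)
Total = 7

7


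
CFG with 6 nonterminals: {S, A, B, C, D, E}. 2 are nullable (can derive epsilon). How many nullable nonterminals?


Nonterminals: {S, A, B, C, D, E}
A nonterminal is nullable if it can derive epsilon
Counting nullable nonterminals: 2
Total nullable = 2

2


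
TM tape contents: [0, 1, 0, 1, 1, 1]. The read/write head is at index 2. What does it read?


Tape: [0, 1, 0, 1, 1, 1]
Positions: 0 1 2 3 4 5
Values:    0 1 0 1 1 1
Head at position 2
tape[2] = 0

0


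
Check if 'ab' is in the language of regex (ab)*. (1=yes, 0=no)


Pattern: (ab)*
String: 'ab'
Pattern requires: zero or more repetitions of 'ab'
Pairs: ['ab']
All pairs are 'ab'? Yes
Result: 1

1


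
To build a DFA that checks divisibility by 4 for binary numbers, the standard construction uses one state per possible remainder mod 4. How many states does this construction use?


Divisibility by 4 is tracked via the remainder mod 4: 0, 1, ..., 3
The construction assigns one state to each remainder
Number of remainders = 4

4


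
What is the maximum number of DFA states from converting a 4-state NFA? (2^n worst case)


NFA has 4 states
Subset construction: each DFA state = subset of NFA states
Maximum subsets = 2^4
2^4 = 16

16


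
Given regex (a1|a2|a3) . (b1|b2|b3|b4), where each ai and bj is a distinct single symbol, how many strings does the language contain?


First group: 3 alternatives
Second group: 4 alternatives
Concatenation: each choice from group 1 pairs with each from group 2
Total = 3 x 4 = 12

12


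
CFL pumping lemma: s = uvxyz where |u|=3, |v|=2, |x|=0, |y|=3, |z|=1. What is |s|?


|s| = |u| + |v| + |x| + |y| + |z|
= 3 + 2 + 0 + 3 + 1
= 5 + 0 + 4
= 5 + 4
= 9

9


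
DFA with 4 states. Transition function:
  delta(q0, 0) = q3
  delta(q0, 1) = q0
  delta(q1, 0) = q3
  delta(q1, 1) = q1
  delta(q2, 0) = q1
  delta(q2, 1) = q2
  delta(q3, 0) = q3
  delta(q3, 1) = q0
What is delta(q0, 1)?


Looking up transition function:
delta(q0, 1) in the table
Row: q0, Column: 1
Result: q0

q0


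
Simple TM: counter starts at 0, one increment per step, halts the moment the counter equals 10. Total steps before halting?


Counter starts at 0. Counting sequence:
  Step 1: counter = 1
  Step 2: counter = 2
  Step 3: counter = 3
  Step 4: counter = 4
  Step 5: counter = 5
  Step 6: counter = 6
  ...
  Step 10: counter = 10
Counter reached 10 -> halt
Total steps = 10

10


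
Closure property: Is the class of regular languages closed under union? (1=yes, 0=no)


Regular languages are closed under all standard operations:
- Union: Yes (product construction)
- Intersection: Yes (product construction)
- Complement: Yes (swap accept/reject)
- Concatenation: Yes (NFA construction)
Operation: union -> Closed

1


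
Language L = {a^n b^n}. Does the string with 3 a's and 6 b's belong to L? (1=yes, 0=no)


Language requires equal numbers of a's and b's
PDA pushes for each 'a', pops for each 'b'
Number of a's = 3
Number of b's = 6
3 != 6 -> Reject

0


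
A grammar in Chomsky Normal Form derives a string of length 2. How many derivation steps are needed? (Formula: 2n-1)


Chomsky Normal Form derivation:
String length n = 2
Each step either:
  - Splits a nonterminal into two (n-1 such steps)
  - Converts a nonterminal to terminal (n such steps)
Total = (n-1) + n = 2n - 1
= 2(2) - 1
= 4 - 1
= 3

3


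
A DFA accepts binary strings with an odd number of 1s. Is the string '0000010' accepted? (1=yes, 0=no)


DFA has 2 states: q_even (start, accept=no) and q_odd
Processing string '0000010' character by character:
  Position 0: read '0', 1-count=0 -> q_even (no change)
  Position 1: read '0', 1-count=0 -> q_even (no change)
  Position 2: read '0', 1-count=0 -> q_even (no change)
  Position 3: read '0', 1-count=0 -> q_even (no change)
  Position 4: read '0', 1-count=0 -> q_even (no change)
  Position 5: read '1', 1-count=1 -> q_odd
  Position 6: read '0', 1-count=1 -> q_odd (no change)
Final state: q_odd, total 1s = 1 (odd); the DFA requires an odd count -> accept

1


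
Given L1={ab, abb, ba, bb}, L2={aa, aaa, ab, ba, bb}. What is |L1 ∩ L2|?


L1 = {ab, abb, ba, bb}
L2 = {aa, aaa, ab, ba, bb}
Checking each string in L1 against L2:
  'ab': in L2? Yes
  'abb': in L2? No
  'ba': in L2? Yes
  'bb': in L2? Yes
Intersection = {ab, ba, bb}
|L1 ∩ L2| = 3

3


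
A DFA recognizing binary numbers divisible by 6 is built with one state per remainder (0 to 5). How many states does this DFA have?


Divisibility by 6 is tracked via the remainder mod 6: 0, 1, ..., 5
The construction assigns one state to each remainder
Number of remainders = 6

6


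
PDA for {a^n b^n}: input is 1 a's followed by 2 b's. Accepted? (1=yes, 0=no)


Language requires equal numbers of a's and b's
PDA pushes for each 'a', pops for each 'b'
Number of a's = 1
Number of b's = 2
1 != 2 -> Reject

0


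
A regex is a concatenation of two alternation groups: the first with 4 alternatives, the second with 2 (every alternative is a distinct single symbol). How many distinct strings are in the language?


First group: 4 alternatives
Second group: 2 alternatives
Concatenation: each choice from group 1 pairs with each from group 2
Total = 4 x 2 = 8

8


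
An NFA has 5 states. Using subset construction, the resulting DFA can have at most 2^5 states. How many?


NFA has 5 states
Subset construction: each DFA state = subset of NFA states
Maximum subsets = 2^5
2^5 = 32

32


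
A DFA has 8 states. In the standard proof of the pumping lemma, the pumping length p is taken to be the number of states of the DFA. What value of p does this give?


Pumping lemma for regular languages (standard proof):
Take p = |Q|, the number of DFA states.
Any string of length >= |Q| passes through |Q|+1 states while reading its first |Q| symbols,
so by pigeonhole some state repeats, giving the loop that can be pumped.
Here |Q| = 8
Therefore the proof uses p = 8

8


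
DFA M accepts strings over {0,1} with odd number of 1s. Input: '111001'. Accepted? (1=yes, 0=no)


DFA has 2 states: q_even (start, accept=no) and q_odd
Processing string '111001' character by character:
  Position 0: read '1', 1-count=1 -> q_odd
  Position 1: read '1', 1-count=2 -> q_even
  Position 2: read '1', 1-count=3 -> q_odd
  Position 3: read '0', 1-count=3 -> q_odd (no change)
  Position 4: read '0', 1-count=3 -> q_odd (no change)
  Position 5: read '1', 1-count=4 -> q_even
Final state: q_even, total 1s = 4 (even); the DFA requires an odd count -> reject

0


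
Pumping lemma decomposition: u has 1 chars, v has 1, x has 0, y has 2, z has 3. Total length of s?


|s| = |u| + |v| + |x| + |y| + |z|
= 1 + 1 + 0 + 2 + 3
= 2 + 0 + 5
= 2 + 5
= 7

7


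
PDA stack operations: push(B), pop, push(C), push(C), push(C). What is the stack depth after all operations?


Tracing stack operations:
  push(B) -> stack = [B], depth=1
  pop -> removed B, stack = [], depth=0
  push(C) -> stack = [C], depth=1
  push(C) -> stack = [C,C], depth=2
  push(C) -> stack = [C,C,C], depth=3
Final depth = 3

3


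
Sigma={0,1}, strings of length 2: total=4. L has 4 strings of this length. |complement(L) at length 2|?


Alphabet: {0,1}
String length: 2
Total strings of length 2 = 2^2 = 4
Strings in L = 4
Complement = total - |L|
= 4 - 4
= 0

0


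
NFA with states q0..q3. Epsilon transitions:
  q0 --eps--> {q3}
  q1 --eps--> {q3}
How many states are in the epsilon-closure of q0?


Starting from q0
Initialize closure = {q0}
Follow epsilon from q0 -> add q3
Final closure: {q0, q3}
Size = 2

2


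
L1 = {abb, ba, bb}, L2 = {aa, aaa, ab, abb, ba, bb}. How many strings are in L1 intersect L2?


L1 = {abb, ba, bb}
L2 = {aa, aaa, ab, abb, ba, bb}
Checking each string in L1 against L2:
  'abb': in L2? Yes
  'ba': in L2? Yes
  'bb': in L2? Yes
Intersection = {abb, ba, bb}
|L1 ∩ L2| = 3

3


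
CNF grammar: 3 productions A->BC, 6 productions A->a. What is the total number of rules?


CNF allows two rule forms:
  A -> BC (binary): 3 rules
  A -> a (terminal): 6 rules
Total = 3 + 6 = 9

9


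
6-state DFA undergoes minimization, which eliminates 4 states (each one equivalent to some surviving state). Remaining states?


Original DFA: 6 states
Redundant states removed: 4
Minimized states = original - removed
= 6 - 4
= 2

2


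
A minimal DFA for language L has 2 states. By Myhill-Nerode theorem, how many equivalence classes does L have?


Myhill-Nerode theorem:
Number of equivalence classes = number of states in minimal DFA
Minimal DFA states = 2
Therefore equivalence classes = 2

2


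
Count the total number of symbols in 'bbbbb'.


String: 'bbbbb'
Counting characters:
  'b' appears 5 time(s)
Total length = 0 + 5 = 5

5


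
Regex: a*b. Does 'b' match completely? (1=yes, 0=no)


Pattern: a*b
String: 'b'
Pattern requires: zero or more 'a's followed by exactly one 'b'
Found 0 leading 'a's
Remaining: 'b'
Remaining is exactly 'b' -> match
Result: 1

1


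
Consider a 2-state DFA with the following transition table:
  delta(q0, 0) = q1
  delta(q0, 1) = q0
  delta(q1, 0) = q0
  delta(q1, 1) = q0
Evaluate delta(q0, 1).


Looking up transition function:
delta(q0, 1) in the table
Row: q0, Column: 1
Result: q0

q0


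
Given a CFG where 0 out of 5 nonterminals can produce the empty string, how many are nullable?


Nonterminals: {S, A, B, C, D}
A nonterminal is nullable if it can derive epsilon
Counting nullable nonterminals: 0
Total nullable = 0

0


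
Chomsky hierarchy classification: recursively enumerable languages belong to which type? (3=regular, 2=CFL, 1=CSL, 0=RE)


Chomsky hierarchy levels:
  Type 3: Regular (DFA/NFA/regex)
  Type 2: Context-free (PDA)
  Type 1: Context-sensitive
  Type 0: Recursively enumerable (TM)
'recursively enumerable' corresponds to Type 0

0


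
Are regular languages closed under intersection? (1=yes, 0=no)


Regular languages are closed under:
- Union (DFA product construction)
- Intersection (DFA product construction)
- Complement (swap accept/reject states)
- Concatenation (NFA construction)
- Kleene star (NFA construction)
intersection is in this list
Therefore: closed

1


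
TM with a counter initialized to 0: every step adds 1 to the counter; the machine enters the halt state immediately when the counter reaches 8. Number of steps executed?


Counter starts at 0. Counting sequence:
  Step 1: counter = 1
  Step 2: counter = 2
  Step 3: counter = 3
  Step 4: counter = 4
  Step 5: counter = 5
  Step 6: counter = 6
  Step 7: counter = 7
  Step 8: counter = 8
Counter reached 8 -> halt
Total steps = 8

8


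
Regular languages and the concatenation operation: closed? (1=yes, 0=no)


Regular languages are closed under all standard operations:
- Union: Yes (product construction)
- Intersection: Yes (product construction)
- Complement: Yes (swap accept/reject)
- Concatenation: Yes (NFA construction)
Operation: concatenation -> Closed

1


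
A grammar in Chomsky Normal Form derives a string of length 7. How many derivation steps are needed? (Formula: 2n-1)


Chomsky Normal Form derivation:
String length n = 7
Each step either:
  - Splits a nonterminal into two (n-1 such steps)
  - Converts a nonterminal to terminal (n such steps)
Total = (n-1) + n = 2n - 1
= 2(7) - 1
= 14 - 1
= 13

13


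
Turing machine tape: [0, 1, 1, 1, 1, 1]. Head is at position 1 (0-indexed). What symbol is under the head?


Tape: [0, 1, 1, 1, 1, 1]
Positions: 0 1 2 3 4 5
Values:    0 1 1 1 1 1
Head at position 1
tape[1] = 1

1


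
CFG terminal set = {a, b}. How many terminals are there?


Terminal symbols: a, b
Counting each: a (#1), b (#2)
Total = 2

2


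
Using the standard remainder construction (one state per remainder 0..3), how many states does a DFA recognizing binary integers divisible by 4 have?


Divisibility by 4 is tracked via the remainder mod 4: 0, 1, ..., 3
The construction assigns one state to each remainder
Number of remainders = 4

4


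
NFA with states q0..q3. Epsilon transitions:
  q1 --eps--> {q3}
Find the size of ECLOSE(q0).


Starting from q0
Initialize closure = {q0}
q0 has no outgoing epsilon transitions -> nothing to add
Final closure: {q0}
Size = 1

1


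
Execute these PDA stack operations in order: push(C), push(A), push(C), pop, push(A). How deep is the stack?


Tracing stack operations:
  push(C) -> stack = [C], depth=1
  push(A) -> stack = [C,A], depth=2
  push(C) -> stack = [C,A,C], depth=3
  pop -> removed C, stack = [C,A], depth=2
  push(A) -> stack = [C,A,A], depth=3
Final depth = 3

3


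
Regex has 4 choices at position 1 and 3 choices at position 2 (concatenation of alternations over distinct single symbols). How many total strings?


First group: 4 alternatives
Second group: 3 alternatives
Concatenation: each choice from group 1 pairs with each from group 2
Total = 4 x 3 = 12

12


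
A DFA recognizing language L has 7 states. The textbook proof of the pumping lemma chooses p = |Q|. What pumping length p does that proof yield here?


Pumping lemma for regular languages (standard proof):
Take p = |Q|, the number of DFA states.
Any string of length >= |Q| passes through |Q|+1 states while reading its first |Q| symbols,
so by pigeonhole some state repeats, giving the loop that can be pumped.
Here |Q| = 7
Therefore the proof uses p = 7

7


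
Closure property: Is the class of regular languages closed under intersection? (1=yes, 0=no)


Regular languages are closed under all standard operations:
- Union: Yes (product construction)
- Intersection: Yes (product construction)
- Complement: Yes (swap accept/reject)
- Concatenation: Yes (NFA construction)
Operation: intersection -> Closed

1


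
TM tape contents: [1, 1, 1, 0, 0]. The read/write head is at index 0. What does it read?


Tape: [1, 1, 1, 0, 0]
Positions: 0 1 2 3 4
Values:    1 1 1 0 0
Head at position 0
tape[0] = 1

1


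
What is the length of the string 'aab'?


String: 'aab'
Counting characters:
  'a' appears 2 time(s)
  'b' appears 1 time(s)
Total length = 2 + 1 = 3

3


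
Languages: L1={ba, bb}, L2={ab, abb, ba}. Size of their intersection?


L1 = {ba, bb}
L2 = {ab, abb, ba}
Checking each string in L1 against L2:
  'ba': in L2? Yes
  'bb': in L2? No
Intersection = {ba}
|L1 ∩ L2| = 1

1


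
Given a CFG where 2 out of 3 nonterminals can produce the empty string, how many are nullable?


Nonterminals: {S, A, B}
A nonterminal is nullable if it can derive epsilon
Counting nullable nonterminals: 2
Total nullable = 2

2


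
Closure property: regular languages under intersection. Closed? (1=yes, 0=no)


Regular languages are closed under:
- Union (DFA product construction)
- Intersection (DFA product construction)
- Complement (swap accept/reject states)
- Concatenation (NFA construction)
- Kleene star (NFA construction)
intersection is in this list
Therefore: closed

1
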